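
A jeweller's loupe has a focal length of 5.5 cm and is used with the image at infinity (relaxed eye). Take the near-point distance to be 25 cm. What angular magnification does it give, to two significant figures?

4.5

M = D/f = 25/5.5 = 4.545.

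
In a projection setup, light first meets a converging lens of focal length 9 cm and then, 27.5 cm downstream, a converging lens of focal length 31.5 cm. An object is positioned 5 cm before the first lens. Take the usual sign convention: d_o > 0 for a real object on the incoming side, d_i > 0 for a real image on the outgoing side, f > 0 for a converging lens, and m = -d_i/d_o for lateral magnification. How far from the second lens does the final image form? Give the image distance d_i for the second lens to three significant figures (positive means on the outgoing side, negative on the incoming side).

First lens: d_i1 = 1/(1/9 - 1/5) = -11.250 cm.
The intermediate image is virtual, 11.250 cm to the left of lens 1, so d_o2 = L - d_i1 = 27.5 - (-11.250) = 38.750 cm.
Second lens: d_i2 = 1/(1/31.5 - 1/(38.750)) = 168.362 cm.

168 cm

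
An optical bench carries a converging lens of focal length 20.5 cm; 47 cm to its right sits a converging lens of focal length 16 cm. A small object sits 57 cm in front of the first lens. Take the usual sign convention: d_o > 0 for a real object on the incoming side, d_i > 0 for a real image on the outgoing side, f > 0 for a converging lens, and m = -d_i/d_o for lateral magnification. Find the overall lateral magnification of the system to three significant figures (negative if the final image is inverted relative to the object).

-8.86

Lens 1: 1/d_i1 = 1/f_1 - 1/d_o1 = 1/20.5 - 1/57 = 0.03124 cm^-1, so d_i1 = 32.014 cm.
m_1 = -(32.014)/57 = -0.5616.
The intermediate image is 32.014 cm to the right of lens 1, so d_o2 = L - d_i1 = 47 - 32.014 = 14.986 cm.
Lens 2: 1/d_i2 = 1/f_2 - 1/d_o2 = 1/16 - 1/(14.986) = -0.00423 cm^-1, so d_i2 = -236.541 cm.
m_2 = -(-236.541)/(14.986) = 15.7838.
The system's lateral magnification is m_1 m_2 = (-0.5616)(15.7838) = -8.8649.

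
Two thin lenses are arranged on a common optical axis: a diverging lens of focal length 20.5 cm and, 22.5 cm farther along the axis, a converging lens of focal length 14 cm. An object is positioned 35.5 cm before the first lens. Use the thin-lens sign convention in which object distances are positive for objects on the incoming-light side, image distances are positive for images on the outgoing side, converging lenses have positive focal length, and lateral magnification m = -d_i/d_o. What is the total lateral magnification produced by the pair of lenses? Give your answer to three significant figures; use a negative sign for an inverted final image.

-0.238

Applying the thin-lens equation to the first lens, 1/(-20.5) = 1/35.5 + 1/d_i1, which gives d_i1 = -12.996 cm.
Its lateral magnification is m_1 = -d_i1/d_o1 = -(-12.996)/35.5 = 0.3661.
The intermediate image is virtual, 12.996 cm to the left of lens 1, so d_o2 = L - d_i1 = 22.5 - (-12.996) = 35.496 cm.
Applying the thin-lens equation again with f_2 = 14 cm and d_o2 = 35.496 cm gives d_i2 = 23.118 cm.
m_2 = -(23.118)/(35.496) = -0.6513.
Overall magnification: m = m_1 m_2 = -0.2384.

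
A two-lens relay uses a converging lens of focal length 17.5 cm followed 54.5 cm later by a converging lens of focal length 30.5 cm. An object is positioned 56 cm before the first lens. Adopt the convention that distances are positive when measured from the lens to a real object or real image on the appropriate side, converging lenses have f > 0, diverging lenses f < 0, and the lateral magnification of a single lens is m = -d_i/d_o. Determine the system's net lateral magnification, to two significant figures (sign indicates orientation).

Lens 1: 1/d_i1 = 1/f_1 - 1/d_o1 = 1/17.5 - 1/56 = 0.03929 cm^-1, so d_i1 = 25.455 cm.
m_1 = -(25.455)/56 = -0.4545.
Object distance for lens 2: d_o2 = 54.5 - 25.455 = 29.045 cm.
Lens 2: 1/d_i2 = 1/f_2 - 1/d_o2 = 1/30.5 - 1/(29.045) = -0.00164 cm^-1, so d_i2 = -609.047 cm.
m_2 = -(-609.047)/(29.045) = 20.9687.
The system's lateral magnification is m_1 m_2 = (-0.4545)(20.9687) = -9.5312.

-9.5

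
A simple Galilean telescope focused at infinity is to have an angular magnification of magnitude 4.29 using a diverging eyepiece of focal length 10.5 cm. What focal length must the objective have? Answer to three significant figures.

|M| = f_obj/|f_eye|, so f_obj = |M| x |f_eye| = 4.29 x 10.5 = 45.045 cm.

45.0 cm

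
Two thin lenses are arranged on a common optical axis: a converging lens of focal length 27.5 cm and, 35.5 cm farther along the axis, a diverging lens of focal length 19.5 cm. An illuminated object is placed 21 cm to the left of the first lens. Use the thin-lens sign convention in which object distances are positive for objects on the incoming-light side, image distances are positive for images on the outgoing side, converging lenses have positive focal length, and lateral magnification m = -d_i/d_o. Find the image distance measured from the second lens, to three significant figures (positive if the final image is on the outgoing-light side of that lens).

Lens 1: 1/d_i1 = 1/f_1 - 1/d_o1 = 1/27.5 - 1/21 = -0.01126 cm^-1, so d_i1 = -88.846 cm.
The intermediate image is virtual, 88.846 cm to the left of lens 1, so d_o2 = L - d_i1 = 35.5 - (-88.846) = 124.346 cm.
Lens 2: 1/d_i2 = 1/f_2 - 1/d_o2 = 1/(-19.5) - 1/(124.346) = -0.05932 cm^-1, so d_i2 = -16.857 cm.

-16.9 cm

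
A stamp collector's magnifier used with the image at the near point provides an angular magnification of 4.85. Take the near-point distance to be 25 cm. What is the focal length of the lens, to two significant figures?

For the image at the near point, M = 1 + D/f.
f = D/(M - 1) = 25/(4.85 - 1) = 6.494 cm.

6.5 cm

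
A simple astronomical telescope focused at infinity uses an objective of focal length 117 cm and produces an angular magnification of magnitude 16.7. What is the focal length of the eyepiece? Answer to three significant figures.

|M| = f_obj/f_eye, so f_eye = f_obj/|M| = 117/16.7 = 7.006 cm.

7.01 cm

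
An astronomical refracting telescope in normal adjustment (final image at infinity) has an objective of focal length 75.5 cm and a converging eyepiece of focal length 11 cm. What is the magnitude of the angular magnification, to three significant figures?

|M| = f_obj/|f_eye| = 75.5/11 = 6.864.

6.86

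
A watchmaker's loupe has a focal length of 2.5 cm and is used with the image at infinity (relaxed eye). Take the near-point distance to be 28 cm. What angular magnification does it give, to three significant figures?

M = D/f = 28/2.5 = 11.200.

11.2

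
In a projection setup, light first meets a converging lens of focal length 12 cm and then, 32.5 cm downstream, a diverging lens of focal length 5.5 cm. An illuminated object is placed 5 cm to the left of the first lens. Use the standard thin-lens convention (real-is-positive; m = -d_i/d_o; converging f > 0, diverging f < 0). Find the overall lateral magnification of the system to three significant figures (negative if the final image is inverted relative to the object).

First lens: d_i1 = 1/(1/12 - 1/5) = -8.571 cm.
m_1 = -(-8.571)/5 = 1.7143.
The intermediate image is virtual, 8.571 cm to the left of lens 1, so d_o2 = L - d_i1 = 32.5 - (-8.571) = 41.071 cm.
Second lens: d_i2 = 1/(1/(-5.5) - 1/(41.071)) = -4.850 cm.
m_2 = -(-4.850)/(41.071) = 0.1181.
The system's lateral magnification is m_1 m_2 = (1.7143)(0.1181) = 0.2025.

0.202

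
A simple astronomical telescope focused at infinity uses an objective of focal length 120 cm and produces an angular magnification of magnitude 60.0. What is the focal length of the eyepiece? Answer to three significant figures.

2.00 cm

|M| = f_obj/f_eye, so f_eye = f_obj/|M| = 120/60.0 = 2.000 cm.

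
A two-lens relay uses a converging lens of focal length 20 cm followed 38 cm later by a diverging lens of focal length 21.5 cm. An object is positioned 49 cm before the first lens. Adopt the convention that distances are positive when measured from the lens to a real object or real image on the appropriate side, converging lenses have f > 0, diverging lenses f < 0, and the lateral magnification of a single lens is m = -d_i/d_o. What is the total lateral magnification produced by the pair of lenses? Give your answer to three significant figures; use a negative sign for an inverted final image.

-0.577

Lens 1: 1/d_i1 = 1/f_1 - 1/d_o1 = 1/20 - 1/49 = 0.02959 cm^-1, so d_i1 = 33.793 cm.
m_1 = -(33.793)/49 = -0.6897.
The intermediate image is 33.793 cm to the right of lens 1, so d_o2 = L - d_i1 = 38 - 33.793 = 4.207 cm.
Lens 2: 1/d_i2 = 1/f_2 - 1/d_o2 = 1/(-21.5) - 1/(4.207) = -0.28422 cm^-1, so d_i2 = -3.518 cm.
m_2 = -(-3.518)/(4.207) = 0.8364.
Overall magnification: m = m_1 m_2 = -0.5768.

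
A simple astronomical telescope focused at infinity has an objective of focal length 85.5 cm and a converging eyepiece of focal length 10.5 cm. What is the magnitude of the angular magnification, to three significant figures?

|M| = f_obj/|f_eye| = 85.5/10.5 = 8.143.

8.14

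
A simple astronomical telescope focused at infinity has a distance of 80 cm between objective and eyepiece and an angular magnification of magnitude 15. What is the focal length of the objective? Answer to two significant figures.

In normal adjustment the tube length equals f_obj + f_eye and |M| = f_obj/f_eye.
So f_obj = 15 f_eye and 15 f_eye + f_eye = 80 cm, giving f_eye = 80/16 = 5.000 cm and f_obj = 75.000 cm.

75 cm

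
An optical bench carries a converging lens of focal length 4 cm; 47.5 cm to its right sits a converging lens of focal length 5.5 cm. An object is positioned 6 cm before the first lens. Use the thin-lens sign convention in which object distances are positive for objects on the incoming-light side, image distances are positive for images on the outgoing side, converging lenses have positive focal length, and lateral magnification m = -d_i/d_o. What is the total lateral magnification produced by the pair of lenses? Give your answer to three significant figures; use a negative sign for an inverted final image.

0.367

First lens: d_i1 = 1/(1/4 - 1/6) = 12.000 cm.
m_1 = -(12.000)/6 = -2.0000.
The intermediate image is 12.000 cm to the right of lens 1, so d_o2 = L - d_i1 = 47.5 - 12.000 = 35.500 cm.
Second lens: d_i2 = 1/(1/5.5 - 1/(35.500)) = 6.508 cm.
m_2 = -(6.508)/(35.500) = -0.1833.
The system's lateral magnification is m_1 m_2 = (-2.0000)(-0.1833) = 0.3667.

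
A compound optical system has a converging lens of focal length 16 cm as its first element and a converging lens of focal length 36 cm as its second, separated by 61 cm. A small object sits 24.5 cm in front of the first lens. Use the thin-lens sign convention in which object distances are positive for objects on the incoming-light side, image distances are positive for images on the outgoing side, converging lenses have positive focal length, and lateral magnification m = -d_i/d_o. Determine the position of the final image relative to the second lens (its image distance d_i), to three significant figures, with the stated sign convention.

-25.4 cm

First lens: d_i1 = 1/(1/16 - 1/24.5) = 46.118 cm.
That image sits 14.882 cm in front of the second lens, so d_o2 = 14.882 cm.
Second lens: d_i2 = 1/(1/36 - 1/(14.882)) = -25.370 cm.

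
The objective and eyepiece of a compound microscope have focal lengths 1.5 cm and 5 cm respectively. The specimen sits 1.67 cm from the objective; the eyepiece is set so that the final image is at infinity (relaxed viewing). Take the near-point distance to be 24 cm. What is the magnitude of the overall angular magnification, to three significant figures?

Objective: 1/d_i = 1/f_obj - 1/d_o = 1/1.5 - 1/1.67 = 0.06786 cm^-1, so d_i = 14.735 cm.
m_obj = -d_i/d_o = -14.735/1.67 = -8.824.
Eyepiece angular magnification (image at infinity): M_eye = D/f_e = 24/5 = 4.800.
Overall M = m_obj x M_eye = (-8.824)(4.800) = -42.35.
|M| = 42.35.

42.4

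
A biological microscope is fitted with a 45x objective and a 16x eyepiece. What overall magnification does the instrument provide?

The overall magnification of a compound microscope is the product of the objective and eyepiece magnifications:
M = M_obj x M_eye = 45 x 16 = 720.

720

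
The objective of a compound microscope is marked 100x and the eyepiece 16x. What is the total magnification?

1600

The overall magnification of a compound microscope is the product of the objective and eyepiece magnifications:
M = M_obj x M_eye = 100 x 16 = 1600.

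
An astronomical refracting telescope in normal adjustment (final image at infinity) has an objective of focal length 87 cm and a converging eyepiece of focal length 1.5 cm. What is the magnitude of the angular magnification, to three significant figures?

|M| = f_obj/|f_eye| = 87/1.5 = 58.000.

58.0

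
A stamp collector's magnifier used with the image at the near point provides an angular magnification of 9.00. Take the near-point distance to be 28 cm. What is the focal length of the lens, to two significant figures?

3.5 cm

For the image at the near point, M = 1 + D/f.
f = D/(M - 1) = 28/(9.0 - 1) = 3.500 cm.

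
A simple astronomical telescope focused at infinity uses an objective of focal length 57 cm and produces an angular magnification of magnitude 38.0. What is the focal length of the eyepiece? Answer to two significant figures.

1.5 cm

|M| = f_obj/f_eye, so f_eye = f_obj/|M| = 57/38.0 = 1.500 cm.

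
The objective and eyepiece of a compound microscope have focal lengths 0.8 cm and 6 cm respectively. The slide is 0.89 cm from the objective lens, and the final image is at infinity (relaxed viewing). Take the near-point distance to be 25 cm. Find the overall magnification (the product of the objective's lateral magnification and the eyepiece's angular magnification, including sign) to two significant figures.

Objective: 1/d_i = 1/f_obj - 1/d_o = 1/0.8 - 1/0.89 = 0.12640 cm^-1, so d_i = 7.911 cm.
m_obj = -d_i/d_o = -7.911/0.89 = -8.889.
Eyepiece angular magnification (image at infinity): M_eye = D/f_e = 25/6 = 4.167.
Overall M = m_obj x M_eye = (-8.889)(4.167) = -37.04.

-37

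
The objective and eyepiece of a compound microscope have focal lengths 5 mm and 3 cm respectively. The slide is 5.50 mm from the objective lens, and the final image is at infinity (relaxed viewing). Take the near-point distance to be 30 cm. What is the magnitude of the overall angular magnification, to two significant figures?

Convert to cm: f_obj = 5 mm = 0.5 cm; d_o = 5.50 mm = 0.55 cm.
Objective: 1/d_i = 1/f_obj - 1/d_o = 1/0.5 - 1/0.55 = 0.18182 cm^-1, so d_i = 5.500 cm.
m_obj = -d_i/d_o = -5.500/0.55 = -10.000.
Eyepiece angular magnification (image at infinity): M_eye = D/f_e = 30/3 = 10.000.
Overall M = m_obj x M_eye = (-10.000)(10.000) = -100.00.
|M| = 100.00.

100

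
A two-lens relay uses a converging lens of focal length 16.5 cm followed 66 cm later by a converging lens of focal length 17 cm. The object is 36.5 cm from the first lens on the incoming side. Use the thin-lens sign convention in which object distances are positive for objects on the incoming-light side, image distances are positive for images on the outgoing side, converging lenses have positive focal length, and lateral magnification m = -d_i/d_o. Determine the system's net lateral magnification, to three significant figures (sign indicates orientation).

0.743

Lens 1: 1/d_i1 = 1/f_1 - 1/d_o1 = 1/16.5 - 1/36.5 = 0.03321 cm^-1, so d_i1 = 30.112 cm.
m_1 = -(30.112)/36.5 = -0.8250.
Object distance for lens 2: d_o2 = 66 - 30.112 = 35.888 cm.
Lens 2: 1/d_i2 = 1/f_2 - 1/d_o2 = 1/17 - 1/(35.888) = 0.03096 cm^-1, so d_i2 = 32.301 cm.
m_2 = -(32.301)/(35.888) = -0.9001.
The system's lateral magnification is m_1 m_2 = (-0.8250)(-0.9001) = 0.7426.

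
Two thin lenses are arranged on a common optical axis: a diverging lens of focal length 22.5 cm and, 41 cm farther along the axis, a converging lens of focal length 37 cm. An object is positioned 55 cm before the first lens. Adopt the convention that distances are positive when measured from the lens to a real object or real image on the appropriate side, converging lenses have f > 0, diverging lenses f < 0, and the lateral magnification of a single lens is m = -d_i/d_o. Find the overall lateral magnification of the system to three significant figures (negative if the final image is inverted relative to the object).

Lens 1: 1/d_i1 = 1/f_1 - 1/d_o1 = 1/(-22.5) - 1/55 = -0.06263 cm^-1, so d_i1 = -15.968 cm.
m_1 = -(-15.968)/55 = 0.2903.
With d_i1 < 0 the first image is virtual and lies on the object side; the object distance for lens 2 is d_o2 = 41 - (-15.968) = 56.968 cm.
Lens 2: 1/d_i2 = 1/f_2 - 1/d_o2 = 1/37 - 1/(56.968) = 0.00947 cm^-1, so d_i2 = 105.561 cm.
m_2 = -(105.561)/(56.968) = -1.8530.
Total m = m_1 x m_2 = (0.2903)(-1.8530) = -0.5380.

-0.538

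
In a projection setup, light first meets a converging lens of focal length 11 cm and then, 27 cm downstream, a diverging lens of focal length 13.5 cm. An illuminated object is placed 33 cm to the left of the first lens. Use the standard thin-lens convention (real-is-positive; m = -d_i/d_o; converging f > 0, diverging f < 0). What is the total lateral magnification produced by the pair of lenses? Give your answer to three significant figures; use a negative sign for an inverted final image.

-0.281

First lens: d_i1 = 1/(1/11 - 1/33) = 16.500 cm.
m_1 = -(16.500)/33 = -0.5000.
Object distance for lens 2: d_o2 = 27 - 16.500 = 10.500 cm.
Second lens: d_i2 = 1/(1/(-13.5) - 1/(10.500)) = -5.906 cm.
m_2 = -(-5.906)/(10.500) = 0.5625.
Overall magnification: m = m_1 m_2 = -0.2812.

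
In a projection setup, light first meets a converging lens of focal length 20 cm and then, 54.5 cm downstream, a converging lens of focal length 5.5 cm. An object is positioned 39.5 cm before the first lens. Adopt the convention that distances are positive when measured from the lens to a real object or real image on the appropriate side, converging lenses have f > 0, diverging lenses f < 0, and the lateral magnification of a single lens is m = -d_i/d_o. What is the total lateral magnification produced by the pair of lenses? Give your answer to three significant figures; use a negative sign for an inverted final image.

Applying the thin-lens equation to the first lens, 1/20 = 1/39.5 + 1/d_i1, which gives d_i1 = 40.513 cm.
Its lateral magnification is m_1 = -d_i1/d_o1 = -(40.513)/39.5 = -1.0256.
The intermediate image is 40.513 cm to the right of lens 1, so d_o2 = L - d_i1 = 54.5 - 40.513 = 13.987 cm.
Applying the thin-lens equation again with f_2 = 5.5 cm and d_o2 = 13.987 cm gives d_i2 = 9.064 cm.
m_2 = -(9.064)/(13.987) = -0.6480.
The system's lateral magnification is m_1 m_2 = (-1.0256)(-0.6480) = 0.6647.

0.665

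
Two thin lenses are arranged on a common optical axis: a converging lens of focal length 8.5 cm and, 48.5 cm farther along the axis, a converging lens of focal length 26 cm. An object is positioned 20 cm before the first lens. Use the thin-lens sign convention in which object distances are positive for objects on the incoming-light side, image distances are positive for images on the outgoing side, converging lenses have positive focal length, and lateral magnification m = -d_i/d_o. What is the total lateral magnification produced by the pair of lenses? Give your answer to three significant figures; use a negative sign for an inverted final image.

2.49

First lens: d_i1 = 1/(1/8.5 - 1/20) = 14.783 cm.
m_1 = -(14.783)/20 = -0.7391.
The intermediate image is 14.783 cm to the right of lens 1, so d_o2 = L - d_i1 = 48.5 - 14.783 = 33.717 cm.
Second lens: d_i2 = 1/(1/26 - 1/(33.717)) = 113.594 cm.
m_2 = -(113.594)/(33.717) = -3.3690.
Overall magnification: m = m_1 m_2 = 2.4901.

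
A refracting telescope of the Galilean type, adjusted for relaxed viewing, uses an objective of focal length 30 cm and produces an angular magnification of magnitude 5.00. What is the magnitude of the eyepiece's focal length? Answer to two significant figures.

|M| = f_obj/|f_eye|, so |f_eye| = f_obj/|M| = 30/5.0 = 6.000 cm.
(The eyepiece is diverging, so its signed focal length is -6.000 cm.)

6.0 cm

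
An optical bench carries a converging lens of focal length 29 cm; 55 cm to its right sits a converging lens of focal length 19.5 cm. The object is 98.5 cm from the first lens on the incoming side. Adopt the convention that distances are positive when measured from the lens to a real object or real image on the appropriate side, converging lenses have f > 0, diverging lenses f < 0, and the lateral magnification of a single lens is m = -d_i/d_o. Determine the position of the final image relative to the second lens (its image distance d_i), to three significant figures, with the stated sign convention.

Applying the thin-lens equation to the first lens, 1/29 = 1/98.5 + 1/d_i1, which gives d_i1 = 41.101 cm.
The intermediate image is 41.101 cm to the right of lens 1, so d_o2 = L - d_i1 = 55 - 41.101 = 13.899 cm.
Applying the thin-lens equation again with f_2 = 19.5 cm and d_o2 = 13.899 cm gives d_i2 = -48.393 cm.

-48.4 cm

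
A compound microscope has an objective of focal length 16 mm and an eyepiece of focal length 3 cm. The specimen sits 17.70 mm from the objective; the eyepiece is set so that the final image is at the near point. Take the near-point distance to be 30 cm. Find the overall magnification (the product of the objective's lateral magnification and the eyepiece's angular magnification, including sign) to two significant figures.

-100

Convert to cm: f_obj = 16 mm = 1.6 cm; d_o = 17.70 mm = 1.77 cm.
Objective: 1/d_i = 1/f_obj - 1/d_o = 1/1.6 - 1/1.77 = 0.06003 cm^-1, so d_i = 16.659 cm.
m_obj = -d_i/d_o = -16.659/1.77 = -9.412.
Eyepiece angular magnification (image at near point): M_eye = 1 + D/f_e = 1 + 30/3 = 11.000.
Overall M = m_obj x M_eye = (-9.412)(11.000) = -103.53.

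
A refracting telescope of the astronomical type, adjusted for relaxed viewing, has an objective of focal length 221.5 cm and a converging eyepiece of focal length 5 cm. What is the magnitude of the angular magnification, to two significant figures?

44

|M| = f_obj/|f_eye| = 221.5/5 = 44.300.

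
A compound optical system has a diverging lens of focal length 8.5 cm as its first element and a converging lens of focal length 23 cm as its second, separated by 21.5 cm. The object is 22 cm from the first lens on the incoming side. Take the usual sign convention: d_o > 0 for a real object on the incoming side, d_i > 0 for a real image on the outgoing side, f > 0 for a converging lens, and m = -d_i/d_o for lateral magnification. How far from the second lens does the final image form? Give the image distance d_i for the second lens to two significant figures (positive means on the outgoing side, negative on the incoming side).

140 cm

First lens: d_i1 = 1/(1/(-8.5) - 1/22) = -6.131 cm.
The intermediate image is virtual, 6.131 cm to the left of lens 1, so d_o2 = L - d_i1 = 21.5 - (-6.131) = 27.631 cm.
Second lens: d_i2 = 1/(1/23 - 1/(27.631)) = 137.227 cm.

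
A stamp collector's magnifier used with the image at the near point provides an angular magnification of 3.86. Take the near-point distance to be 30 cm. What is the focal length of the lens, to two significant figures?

10 cm

For the image at the near point, M = 1 + D/f.
f = D/(M - 1) = 30/(3.86 - 1) = 10.490 cm.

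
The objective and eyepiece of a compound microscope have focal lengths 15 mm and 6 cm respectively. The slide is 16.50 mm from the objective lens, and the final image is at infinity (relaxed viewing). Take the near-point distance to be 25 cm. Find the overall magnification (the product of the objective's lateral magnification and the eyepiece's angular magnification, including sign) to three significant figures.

-41.7

Convert to cm: f_obj = 15 mm = 1.5 cm; d_o = 16.50 mm = 1.65 cm.
Objective: 1/d_i = 1/f_obj - 1/d_o = 1/1.5 - 1/1.65 = 0.06061 cm^-1, so d_i = 16.500 cm.
m_obj = -d_i/d_o = -16.500/1.65 = -10.000.
Eyepiece angular magnification (image at infinity): M_eye = D/f_e = 25/6 = 4.167.
Overall M = m_obj x M_eye = (-10.000)(4.167) = -41.67.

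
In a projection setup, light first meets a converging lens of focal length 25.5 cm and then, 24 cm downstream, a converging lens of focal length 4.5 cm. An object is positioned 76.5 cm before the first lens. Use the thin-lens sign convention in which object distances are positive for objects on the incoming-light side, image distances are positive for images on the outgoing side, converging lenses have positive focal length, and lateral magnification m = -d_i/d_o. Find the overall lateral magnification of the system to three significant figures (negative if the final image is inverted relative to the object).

-0.120

First lens: d_i1 = 1/(1/25.5 - 1/76.5) = 38.250 cm.
m_1 = -(38.250)/76.5 = -0.5000.
This image would form 38.250 cm past lens 1, i.e. 14.250 cm beyond lens 2, so it is a virtual object for lens 2: d_o2 = 24 - 38.250 = -14.250 cm.
Second lens: d_i2 = 1/(1/4.5 - 1/(-14.250)) = 3.420 cm.
m_2 = -(3.420)/(-14.250) = 0.2400.
The system's lateral magnification is m_1 m_2 = (-0.5000)(0.2400) = -0.1200.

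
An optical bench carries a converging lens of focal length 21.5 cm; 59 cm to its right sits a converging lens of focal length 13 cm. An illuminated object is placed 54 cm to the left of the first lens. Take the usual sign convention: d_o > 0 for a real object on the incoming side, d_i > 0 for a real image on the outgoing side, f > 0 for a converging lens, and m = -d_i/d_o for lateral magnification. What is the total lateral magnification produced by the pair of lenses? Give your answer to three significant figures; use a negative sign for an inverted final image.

0.837

First lens: d_i1 = 1/(1/21.5 - 1/54) = 35.723 cm.
m_1 = -(35.723)/54 = -0.6615.
Object distance for lens 2: d_o2 = 59 - 35.723 = 23.277 cm.
Second lens: d_i2 = 1/(1/13 - 1/(23.277)) = 29.445 cm.
m_2 = -(29.445)/(23.277) = -1.2650.
Total m = m_1 x m_2 = (-0.6615)(-1.2650) = 0.8368.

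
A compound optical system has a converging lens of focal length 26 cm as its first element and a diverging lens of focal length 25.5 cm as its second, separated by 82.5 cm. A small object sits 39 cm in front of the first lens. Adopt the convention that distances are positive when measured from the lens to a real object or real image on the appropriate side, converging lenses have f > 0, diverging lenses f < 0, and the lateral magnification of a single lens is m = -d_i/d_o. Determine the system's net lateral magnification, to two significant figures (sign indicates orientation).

-1.7

Applying the thin-lens equation to the first lens, 1/26 = 1/39 + 1/d_i1, which gives d_i1 = 78.000 cm.
Its lateral magnification is m_1 = -d_i1/d_o1 = -(78.000)/39 = -2.0000.
The intermediate image is 78.000 cm to the right of lens 1, so d_o2 = L - d_i1 = 82.5 - 78.000 = 4.500 cm.
Applying the thin-lens equation again with f_2 = -25.5 cm and d_o2 = 4.500 cm gives d_i2 = -3.825 cm.
m_2 = -(-3.825)/(4.500) = 0.8500.
The system's lateral magnification is m_1 m_2 = (-2.0000)(0.8500) = -1.7000.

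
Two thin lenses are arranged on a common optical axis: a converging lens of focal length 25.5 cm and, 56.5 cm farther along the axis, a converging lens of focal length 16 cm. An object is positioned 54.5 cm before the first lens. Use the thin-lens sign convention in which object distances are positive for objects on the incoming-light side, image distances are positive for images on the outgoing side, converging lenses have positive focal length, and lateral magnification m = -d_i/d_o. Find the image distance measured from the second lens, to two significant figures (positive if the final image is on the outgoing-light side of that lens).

Applying the thin-lens equation to the first lens, 1/25.5 = 1/54.5 + 1/d_i1, which gives d_i1 = 47.922 cm.
Object distance for lens 2: d_o2 = 56.5 - 47.922 = 8.578 cm.
Applying the thin-lens equation again with f_2 = 16 cm and d_o2 = 8.578 cm gives d_i2 = -18.490 cm.

-18 cm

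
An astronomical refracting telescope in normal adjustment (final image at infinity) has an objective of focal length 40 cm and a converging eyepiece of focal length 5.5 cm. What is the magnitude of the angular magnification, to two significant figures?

7.3

|M| = f_obj/|f_eye| = 40/5.5 = 7.273.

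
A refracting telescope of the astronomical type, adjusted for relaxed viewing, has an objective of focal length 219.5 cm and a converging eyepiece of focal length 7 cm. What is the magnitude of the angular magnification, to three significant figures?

|M| = f_obj/|f_eye| = 219.5/7 = 31.357.

31.4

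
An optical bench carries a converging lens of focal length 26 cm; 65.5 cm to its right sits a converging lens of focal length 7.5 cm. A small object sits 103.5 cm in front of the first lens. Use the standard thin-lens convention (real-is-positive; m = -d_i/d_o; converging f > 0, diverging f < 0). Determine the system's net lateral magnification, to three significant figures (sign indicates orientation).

0.108

Applying the thin-lens equation to the first lens, 1/26 = 1/103.5 + 1/d_i1, which gives d_i1 = 34.723 cm.
Its lateral magnification is m_1 = -d_i1/d_o1 = -(34.723)/103.5 = -0.3355.
The intermediate image is 34.723 cm to the right of lens 1, so d_o2 = L - d_i1 = 65.5 - 34.723 = 30.777 cm.
Applying the thin-lens equation again with f_2 = 7.5 cm and d_o2 = 30.777 cm gives d_i2 = 9.917 cm.
m_2 = -(9.917)/(30.777) = -0.3222.
Total m = m_1 x m_2 = (-0.3355)(-0.3222) = 0.1081.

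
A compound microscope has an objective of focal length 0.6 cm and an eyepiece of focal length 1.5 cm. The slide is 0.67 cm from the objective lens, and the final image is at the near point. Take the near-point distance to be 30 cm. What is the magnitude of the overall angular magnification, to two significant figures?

Objective: 1/d_i = 1/f_obj - 1/d_o = 1/0.6 - 1/0.67 = 0.17413 cm^-1, so d_i = 5.743 cm.
m_obj = -d_i/d_o = -5.743/0.67 = -8.571.
Eyepiece angular magnification (image at near point): M_eye = 1 + D/f_e = 1 + 30/1.5 = 21.000.
Overall M = m_obj x M_eye = (-8.571)(21.000) = -180.00.
|M| = 180.00.

180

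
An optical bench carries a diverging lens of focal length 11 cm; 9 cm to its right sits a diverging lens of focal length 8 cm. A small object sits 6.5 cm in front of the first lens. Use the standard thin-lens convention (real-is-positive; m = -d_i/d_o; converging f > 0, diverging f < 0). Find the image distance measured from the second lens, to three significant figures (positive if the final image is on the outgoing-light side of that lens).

Applying the thin-lens equation to the first lens, 1/(-11) = 1/6.5 + 1/d_i1, which gives d_i1 = -4.086 cm.
The intermediate image is virtual, 4.086 cm to the left of lens 1, so d_o2 = L - d_i1 = 9 - (-4.086) = 13.086 cm.
Applying the thin-lens equation again with f_2 = -8 cm and d_o2 = 13.086 cm gives d_i2 = -4.965 cm.

-4.96 cm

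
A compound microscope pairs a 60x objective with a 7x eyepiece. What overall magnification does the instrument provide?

420

The overall magnification of a compound microscope is the product of the objective and eyepiece magnifications:
M = M_obj x M_eye = 60 x 7 = 420.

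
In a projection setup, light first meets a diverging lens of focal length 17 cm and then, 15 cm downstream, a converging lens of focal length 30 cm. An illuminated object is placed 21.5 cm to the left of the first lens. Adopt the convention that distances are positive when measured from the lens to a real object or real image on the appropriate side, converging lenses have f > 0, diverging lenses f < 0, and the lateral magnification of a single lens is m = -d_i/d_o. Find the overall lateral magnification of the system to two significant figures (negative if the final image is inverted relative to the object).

2.4

Lens 1: 1/d_i1 = 1/f_1 - 1/d_o1 = 1/(-17) - 1/21.5 = -0.10534 cm^-1, so d_i1 = -9.494 cm.
m_1 = -(-9.494)/21.5 = 0.4416.
The intermediate image is virtual, 9.494 cm to the left of lens 1, so d_o2 = L - d_i1 = 15 - (-9.494) = 24.494 cm.
Lens 2: 1/d_i2 = 1/f_2 - 1/d_o2 = 1/30 - 1/(24.494) = -0.00749 cm^-1, so d_i2 = -133.443 cm.
m_2 = -(-133.443)/(24.494) = 5.4481.
The system's lateral magnification is m_1 m_2 = (0.4416)(5.4481) = 2.4057.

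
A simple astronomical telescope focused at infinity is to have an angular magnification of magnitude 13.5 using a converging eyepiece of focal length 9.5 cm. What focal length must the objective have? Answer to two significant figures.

130 cm

|M| = f_obj/|f_eye|, so f_obj = |M| x |f_eye| = 13.5 x 9.5 = 128.250 cm.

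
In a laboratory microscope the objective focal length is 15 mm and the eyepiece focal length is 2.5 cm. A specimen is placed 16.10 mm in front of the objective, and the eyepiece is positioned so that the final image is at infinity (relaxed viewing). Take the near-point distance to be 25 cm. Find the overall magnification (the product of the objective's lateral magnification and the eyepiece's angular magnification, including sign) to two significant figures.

Convert to cm: f_obj = 15 mm = 1.5 cm; d_o = 16.10 mm = 1.61 cm.
Objective: 1/d_i = 1/f_obj - 1/d_o = 1/1.5 - 1/1.61 = 0.04555 cm^-1, so d_i = 21.955 cm.
m_obj = -d_i/d_o = -21.955/1.61 = -13.636.
Eyepiece angular magnification (image at infinity): M_eye = D/f_e = 25/2.5 = 10.000.
Overall M = m_obj x M_eye = (-13.636)(10.000) = -136.36.

-140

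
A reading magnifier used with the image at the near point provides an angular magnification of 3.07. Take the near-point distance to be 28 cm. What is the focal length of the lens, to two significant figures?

14 cm

For the image at the near point, M = 1 + D/f.
f = D/(M - 1) = 28/(3.07 - 1) = 13.527 cm.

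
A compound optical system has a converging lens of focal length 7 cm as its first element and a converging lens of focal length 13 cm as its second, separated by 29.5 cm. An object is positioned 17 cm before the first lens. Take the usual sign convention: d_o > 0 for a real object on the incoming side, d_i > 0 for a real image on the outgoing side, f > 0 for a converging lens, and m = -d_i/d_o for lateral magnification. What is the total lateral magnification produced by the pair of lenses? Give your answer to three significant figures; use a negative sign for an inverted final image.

Applying the thin-lens equation to the first lens, 1/7 = 1/17 + 1/d_i1, which gives d_i1 = 11.900 cm.
Its lateral magnification is m_1 = -d_i1/d_o1 = -(11.900)/17 = -0.7000.
Object distance for lens 2: d_o2 = 29.5 - 11.900 = 17.600 cm.
Applying the thin-lens equation again with f_2 = 13 cm and d_o2 = 17.600 cm gives d_i2 = 49.739 cm.
m_2 = -(49.739)/(17.600) = -2.8261.
The system's lateral magnification is m_1 m_2 = (-0.7000)(-2.8261) = 1.9783.

1.98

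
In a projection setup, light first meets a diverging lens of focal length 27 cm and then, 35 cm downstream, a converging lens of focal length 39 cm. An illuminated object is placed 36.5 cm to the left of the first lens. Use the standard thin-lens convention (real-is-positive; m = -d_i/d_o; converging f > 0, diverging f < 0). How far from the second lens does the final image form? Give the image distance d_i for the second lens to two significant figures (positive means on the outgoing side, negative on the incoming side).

First lens: d_i1 = 1/(1/(-27) - 1/36.5) = -15.520 cm.
The intermediate image is virtual, 15.520 cm to the left of lens 1, so d_o2 = L - d_i1 = 35 - (-15.520) = 50.520 cm.
Second lens: d_i2 = 1/(1/39 - 1/(50.520)) = 171.035 cm.

170 cm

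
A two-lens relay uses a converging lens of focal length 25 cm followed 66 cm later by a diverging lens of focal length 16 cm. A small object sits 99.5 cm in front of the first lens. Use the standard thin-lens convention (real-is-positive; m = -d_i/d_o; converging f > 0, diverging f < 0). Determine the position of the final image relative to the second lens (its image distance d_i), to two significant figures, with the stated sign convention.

-11 cm

First lens: d_i1 = 1/(1/25 - 1/99.5) = 33.389 cm.
That image sits 32.611 cm in front of the second lens, so d_o2 = 32.611 cm.
Second lens: d_i2 = 1/(1/(-16) - 1/(32.611)) = -10.734 cm.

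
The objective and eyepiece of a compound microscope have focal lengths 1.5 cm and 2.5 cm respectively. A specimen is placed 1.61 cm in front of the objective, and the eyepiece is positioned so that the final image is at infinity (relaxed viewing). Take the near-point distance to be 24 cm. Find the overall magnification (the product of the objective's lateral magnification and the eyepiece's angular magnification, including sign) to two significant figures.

Objective: 1/d_i = 1/f_obj - 1/d_o = 1/1.5 - 1/1.61 = 0.04555 cm^-1, so d_i = 21.955 cm.
m_obj = -d_i/d_o = -21.955/1.61 = -13.636.
Eyepiece angular magnification (image at infinity): M_eye = D/f_e = 24/2.5 = 9.600.
Overall M = m_obj x M_eye = (-13.636)(9.600) = -130.91.

-130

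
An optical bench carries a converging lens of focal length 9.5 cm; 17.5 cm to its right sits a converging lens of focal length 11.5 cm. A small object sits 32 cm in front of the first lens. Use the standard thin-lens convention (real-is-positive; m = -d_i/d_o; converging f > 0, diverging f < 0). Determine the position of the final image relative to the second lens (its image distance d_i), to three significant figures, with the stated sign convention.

-6.11 cm

Lens 1: 1/d_i1 = 1/f_1 - 1/d_o1 = 1/9.5 - 1/32 = 0.07401 cm^-1, so d_i1 = 13.511 cm.
Object distance for lens 2: d_o2 = 17.5 - 13.511 = 3.989 cm.
Lens 2: 1/d_i2 = 1/f_2 - 1/d_o2 = 1/11.5 - 1/(3.989) = -0.16374 cm^-1, so d_i2 = -6.107 cm.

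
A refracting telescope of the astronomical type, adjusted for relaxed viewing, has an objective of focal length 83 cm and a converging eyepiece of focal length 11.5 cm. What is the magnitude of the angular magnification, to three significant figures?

|M| = f_obj/|f_eye| = 83/11.5 = 7.217.

7.22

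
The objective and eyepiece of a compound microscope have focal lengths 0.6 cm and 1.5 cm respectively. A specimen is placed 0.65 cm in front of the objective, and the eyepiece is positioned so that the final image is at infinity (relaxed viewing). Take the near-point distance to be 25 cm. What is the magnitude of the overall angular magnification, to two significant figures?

200

Objective: 1/d_i = 1/f_obj - 1/d_o = 1/0.6 - 1/0.65 = 0.12821 cm^-1, so d_i = 7.800 cm.
m_obj = -d_i/d_o = -7.800/0.65 = -12.000.
Eyepiece angular magnification (image at infinity): M_eye = D/f_e = 25/1.5 = 16.667.
Overall M = m_obj x M_eye = (-12.000)(16.667) = -200.00.
|M| = 200.00.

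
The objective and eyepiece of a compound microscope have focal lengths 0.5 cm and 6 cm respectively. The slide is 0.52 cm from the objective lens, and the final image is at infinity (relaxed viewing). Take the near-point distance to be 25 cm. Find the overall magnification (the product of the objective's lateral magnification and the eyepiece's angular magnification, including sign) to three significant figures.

Objective: 1/d_i = 1/f_obj - 1/d_o = 1/0.5 - 1/0.52 = 0.07692 cm^-1, so d_i = 13.000 cm.
m_obj = -d_i/d_o = -13.000/0.52 = -25.000.
Eyepiece angular magnification (image at infinity): M_eye = D/f_e = 25/6 = 4.167.
Overall M = m_obj x M_eye = (-25.000)(4.167) = -104.17.

-104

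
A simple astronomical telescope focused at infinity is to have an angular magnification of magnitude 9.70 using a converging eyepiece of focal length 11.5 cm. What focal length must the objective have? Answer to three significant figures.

|M| = f_obj/|f_eye|, so f_obj = |M| x |f_eye| = 9.7 x 11.5 = 111.550 cm.

112 cm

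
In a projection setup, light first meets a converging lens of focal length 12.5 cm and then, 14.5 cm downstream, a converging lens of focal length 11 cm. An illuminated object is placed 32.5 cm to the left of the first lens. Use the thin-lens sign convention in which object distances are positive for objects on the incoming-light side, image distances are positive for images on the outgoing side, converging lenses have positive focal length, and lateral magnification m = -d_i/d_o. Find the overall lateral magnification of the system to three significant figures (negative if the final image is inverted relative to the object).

-0.409

Lens 1: 1/d_i1 = 1/f_1 - 1/d_o1 = 1/12.5 - 1/32.5 = 0.04923 cm^-1, so d_i1 = 20.312 cm.
m_1 = -(20.312)/32.5 = -0.6250.
Since 20.312 cm > 14.5 cm, the first image lies past the second lens and serves as a virtual object: d_o2 = L - d_i1 = -5.812 cm.
Lens 2: 1/d_i2 = 1/f_2 - 1/d_o2 = 1/11 - 1/(-5.812) = 0.26295 cm^-1, so d_i2 = 3.803 cm.
m_2 = -(3.803)/(-5.812) = 0.6543.
Total m = m_1 x m_2 = (-0.6250)(0.6543) = -0.4089.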